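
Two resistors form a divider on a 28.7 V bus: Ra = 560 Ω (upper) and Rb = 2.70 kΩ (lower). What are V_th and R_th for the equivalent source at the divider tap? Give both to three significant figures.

V_th is the open-circuit tap voltage: 28.7 × 2700/(560 + 2700) = 23.8 V.
With the supply zeroed, Ra and Rb appear in parallel from the tap: R_th = Ra‖Rb = (560 × 2700)/3260 = 464 Ω.

V_th = 23.8 V, R_th = 464 Ω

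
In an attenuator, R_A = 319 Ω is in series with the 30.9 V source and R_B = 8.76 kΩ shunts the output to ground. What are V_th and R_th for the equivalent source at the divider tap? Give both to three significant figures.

V_th is the open-circuit tap voltage: 30.9 × 8760/(319 + 8760) = 29.8 V.
With the supply zeroed, R_A and R_B appear in parallel from the tap: R_th = R_A‖R_B = (319 × 8760)/9079 = 308 Ω.

V_th = 29.8 V, R_th = 308 Ω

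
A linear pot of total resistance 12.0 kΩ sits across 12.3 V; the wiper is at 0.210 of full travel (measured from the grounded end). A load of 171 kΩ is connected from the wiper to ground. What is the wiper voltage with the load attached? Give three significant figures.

The wiper splits the pot into (1−α)R = 9.480 kΩ above and αR = 2.520 kΩ below.
Lower section ‖ load = 2.483 kΩ.
V_wiper = 12.3 × 2.483/(9.480 + 2.483) = 2.55 V.

V ≈ 2.55 V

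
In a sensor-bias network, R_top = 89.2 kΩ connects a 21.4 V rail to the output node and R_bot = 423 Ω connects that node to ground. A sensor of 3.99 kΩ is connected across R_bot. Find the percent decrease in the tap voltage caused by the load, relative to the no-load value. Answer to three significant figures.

9.54 %

Unloaded V = 21.4 × 423/89620 = 0.10100 V.
Loaded: R_bot‖R_L = 382.5 Ω, giving V = 21.4 × 382.5/89580 = 0.091363 V.
Drop = (0.10100 − 0.091363) / 0.10100 = 9.54 %.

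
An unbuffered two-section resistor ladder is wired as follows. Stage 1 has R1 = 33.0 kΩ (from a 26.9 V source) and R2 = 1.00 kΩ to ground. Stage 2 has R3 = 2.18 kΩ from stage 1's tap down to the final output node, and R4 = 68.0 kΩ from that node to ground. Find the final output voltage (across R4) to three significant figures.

Stage 2 presents R3+R4 = 70.18 kΩ as a load on stage 1's tap.
Stage 1's lower leg becomes R2‖(R3+R4) = 0.9860 kΩ, so V_mid = 26.9 × 0.9860/33.99 = 0.7804 V.
Stage 2 is itself unloaded: V_out = V_mid × R4/(R3+R4) = 0.7804 × 68.0/70.18 = 0.756 V.

V_out ≈ 0.756 V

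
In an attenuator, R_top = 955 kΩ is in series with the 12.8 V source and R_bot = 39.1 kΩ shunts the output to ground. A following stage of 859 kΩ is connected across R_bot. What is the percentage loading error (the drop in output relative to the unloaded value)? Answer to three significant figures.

4.19 %

The divider's output (Thévenin) resistance is R_top‖R_bot = 37.56 kΩ.
Fractional drop under load = R_th/(R_th + R_L) = 37.56 / (37.56 + 859) = 0.04190.
So the output falls by 4.19 %.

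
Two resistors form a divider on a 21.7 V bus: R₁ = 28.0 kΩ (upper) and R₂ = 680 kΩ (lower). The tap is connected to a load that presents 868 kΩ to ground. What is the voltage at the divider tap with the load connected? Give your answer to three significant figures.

V_out ≈ 20.2 V

The load sits in parallel with R₂: R₂‖R_L = (680 × 868) / (680 + 868) = 381.3 kΩ.
V_out = 21.7 × 381.3 / (28.0 + 381.3) = 21.7 × 381.3/409.3 = 20.2 V.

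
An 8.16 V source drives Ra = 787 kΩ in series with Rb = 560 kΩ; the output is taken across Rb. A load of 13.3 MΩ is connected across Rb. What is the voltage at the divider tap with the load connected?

The load sits in parallel with Rb: Rb‖R_L = (560 × 13300) / (560 + 13300) = 537.4 kΩ.
V_out = 8.16 × 537.4 / (787 + 537.4) = 8.16 × 537.4/1324 = 3.31 V.
(Unloaded it would have been 3.39 V.)

V_out ≈ 3.31 V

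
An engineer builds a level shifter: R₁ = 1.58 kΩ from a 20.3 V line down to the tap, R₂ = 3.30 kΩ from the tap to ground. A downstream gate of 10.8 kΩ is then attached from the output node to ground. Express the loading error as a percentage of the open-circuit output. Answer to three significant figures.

The divider's output (Thévenin) resistance is R₁‖R₂ = 1.068 kΩ.
Fractional drop under load = R_th/(R_th + R_L) = 1.068 / (1.068 + 10.8) = 0.09002.
So the output falls by 9.00 %.

9.00 %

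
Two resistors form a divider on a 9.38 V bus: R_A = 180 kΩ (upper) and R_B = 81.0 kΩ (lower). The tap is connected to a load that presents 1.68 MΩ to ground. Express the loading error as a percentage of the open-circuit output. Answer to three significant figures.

The divider's output (Thévenin) resistance is R_A‖R_B = 55.86 kΩ.
Fractional drop under load = R_th/(R_th + R_L) = 55.86 / (55.86 + 1680) = 0.03218.
So the output falls by 3.22 %.

3.22 %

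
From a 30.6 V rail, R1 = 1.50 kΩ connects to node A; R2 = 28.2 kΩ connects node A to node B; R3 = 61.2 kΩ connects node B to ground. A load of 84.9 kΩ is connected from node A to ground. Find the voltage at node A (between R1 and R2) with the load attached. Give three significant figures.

Below node A the series string R2+R3 = 89.40 kΩ sits in parallel with the 84.9 kΩ load: 43.55 kΩ.
V_A = 30.6 × 43.55/(1.50 + 43.55) = 29.6 V.

V ≈ 29.6 V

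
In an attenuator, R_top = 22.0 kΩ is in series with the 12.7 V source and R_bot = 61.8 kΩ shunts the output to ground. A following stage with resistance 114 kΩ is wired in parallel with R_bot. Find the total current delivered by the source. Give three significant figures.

I ≈ 0.205 mA

R_bot‖R_L = 40.08 kΩ, so the source sees R_top + R_bot‖R_L = 62.08 kΩ.
I = 12.7 V / 62.08 kΩ = 0.205 mA.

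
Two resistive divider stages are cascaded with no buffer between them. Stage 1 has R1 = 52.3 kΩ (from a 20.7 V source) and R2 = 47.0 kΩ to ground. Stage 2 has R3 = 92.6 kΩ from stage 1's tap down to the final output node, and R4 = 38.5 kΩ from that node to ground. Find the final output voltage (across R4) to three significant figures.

V_out ≈ 2.42 V

Stage 2 presents R3+R4 = 131.1 kΩ as a load on stage 1's tap.
Stage 1's lower leg becomes R2‖(R3+R4) = 34.60 kΩ, so V_mid = 20.7 × 34.60/86.90 = 8.241 V.
Stage 2 is itself unloaded: V_out = V_mid × R4/(R3+R4) = 8.241 × 38.5/131.1 = 2.42 V.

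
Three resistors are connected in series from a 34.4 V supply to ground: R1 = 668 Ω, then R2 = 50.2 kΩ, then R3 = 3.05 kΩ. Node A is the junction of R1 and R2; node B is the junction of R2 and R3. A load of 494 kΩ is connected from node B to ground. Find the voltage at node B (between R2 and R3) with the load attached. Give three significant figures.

At node B, R3 is in parallel with the load: R3‖R_L = 3031 Ω.
Below node A the resistance is R2 + (R3‖R_L) = 53230 Ω, so V_A = 34.4 × 53230/53900 = 33.97 V.
Then V_B = V_A × (R3‖R_L)/(R2 + R3‖R_L) = 33.97 × 3031/53230 = 1.93 V.

V ≈ 1.93 V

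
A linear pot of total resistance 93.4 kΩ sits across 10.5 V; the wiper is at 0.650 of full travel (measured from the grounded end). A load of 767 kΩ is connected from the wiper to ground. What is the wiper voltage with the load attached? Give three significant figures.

The wiper splits the pot into (1−α)R = 32.69 kΩ above and αR = 60.71 kΩ below.
Lower section ‖ load = 56.26 kΩ.
V_wiper = 10.5 × 56.26/(32.69 + 56.26) = 6.64 V.

V ≈ 6.64 V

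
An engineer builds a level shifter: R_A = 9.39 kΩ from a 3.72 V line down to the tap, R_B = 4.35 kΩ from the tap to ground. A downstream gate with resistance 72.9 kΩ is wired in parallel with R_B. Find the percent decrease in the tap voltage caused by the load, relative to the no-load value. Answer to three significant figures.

The divider's output (Thévenin) resistance is R_A‖R_B = 2.973 kΩ.
Fractional drop under load = R_th/(R_th + R_L) = 2.973 / (2.973 + 72.9) = 0.03918.
So the output falls by 3.92 %.

3.92 %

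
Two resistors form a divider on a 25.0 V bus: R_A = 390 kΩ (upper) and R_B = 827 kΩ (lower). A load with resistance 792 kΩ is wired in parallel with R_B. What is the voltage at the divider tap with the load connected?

V_out ≈ 12.7 V

The load sits in parallel with R_B: R_B‖R_L = (827 × 792) / (827 + 792) = 404.6 kΩ.
V_out = 25.0 × 404.6 / (390 + 404.6) = 25.0 × 404.6/794.6 = 12.7 V.
(Unloaded it would have been 17.0 V.)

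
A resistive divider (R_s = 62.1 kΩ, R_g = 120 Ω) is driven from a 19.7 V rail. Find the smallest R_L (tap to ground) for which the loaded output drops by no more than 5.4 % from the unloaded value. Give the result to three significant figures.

Output resistance R_th = R_s‖R_g = (62100 × 120)/62220 = 119.8 Ω.
The fractional drop is R_th/(R_th + R_L); requiring this ≤ 0.0540 gives R_L ≥ R_th(1/0.0540 − 1) = 119.8 × 17.52 = 2.10 kΩ.

R_L(min) ≈ 2.10 kΩ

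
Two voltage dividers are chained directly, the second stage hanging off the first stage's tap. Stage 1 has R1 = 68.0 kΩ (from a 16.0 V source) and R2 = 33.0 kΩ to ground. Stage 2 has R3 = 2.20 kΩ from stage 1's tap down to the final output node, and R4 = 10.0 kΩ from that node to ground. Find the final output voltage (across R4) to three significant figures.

V_out ≈ 1.52 V

Stage 2 presents R3+R4 = 12.20 kΩ as a load on stage 1's tap.
Stage 1's lower leg becomes R2‖(R3+R4) = 8.907 kΩ, so V_mid = 16.0 × 8.907/76.91 = 1.853 V.
Stage 2 is itself unloaded: V_out = V_mid × R4/(R3+R4) = 1.853 × 10.0/12.20 = 1.52 V.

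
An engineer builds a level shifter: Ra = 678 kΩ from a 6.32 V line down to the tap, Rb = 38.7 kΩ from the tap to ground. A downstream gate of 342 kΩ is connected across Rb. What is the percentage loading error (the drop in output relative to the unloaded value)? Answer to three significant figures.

The divider's output (Thévenin) resistance is Ra‖Rb = 36.61 kΩ.
Fractional drop under load = R_th/(R_th + R_L) = 36.61 / (36.61 + 342) = 0.09670.
So the output falls by 9.67 %.

9.67 %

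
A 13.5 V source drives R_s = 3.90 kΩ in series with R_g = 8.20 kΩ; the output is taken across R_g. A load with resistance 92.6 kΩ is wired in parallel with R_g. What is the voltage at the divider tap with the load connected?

V_out ≈ 8.89 V

The load sits in parallel with R_g: R_g‖R_L = (8.20 × 92.6) / (8.20 + 92.6) = 7.533 kΩ.
V_out = 13.5 × 7.533 / (3.90 + 7.533) = 13.5 × 7.533/11.43 = 8.89 V.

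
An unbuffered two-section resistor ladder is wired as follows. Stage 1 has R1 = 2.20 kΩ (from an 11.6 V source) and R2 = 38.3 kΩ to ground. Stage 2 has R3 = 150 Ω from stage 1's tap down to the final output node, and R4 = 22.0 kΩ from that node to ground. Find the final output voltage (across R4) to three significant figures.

V_out ≈ 9.96 V

Stage 2 presents R3+R4 = 22150 Ω as a load on stage 1's tap.
Stage 1's lower leg becomes R2‖(R3+R4) = 14030 Ω, so V_mid = 11.6 × 14030/16230 = 10.03 V.
Stage 2 is itself unloaded: V_out = V_mid × R4/(R3+R4) = 10.03 × 22000/22150 = 9.96 V.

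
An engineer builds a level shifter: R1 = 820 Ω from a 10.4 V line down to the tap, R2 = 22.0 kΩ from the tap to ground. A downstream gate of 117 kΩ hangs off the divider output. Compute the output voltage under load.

V_out ≈ 9.96 V

The load sits in parallel with R2: R2‖R_L = (22000 × 117000) / (22000 + 117000) = 18520 Ω.
V_out = 10.4 × 18520 / (820 + 18520) = 10.4 × 18520/19340 = 9.96 V.
(Unloaded it would have been 10.0 V.)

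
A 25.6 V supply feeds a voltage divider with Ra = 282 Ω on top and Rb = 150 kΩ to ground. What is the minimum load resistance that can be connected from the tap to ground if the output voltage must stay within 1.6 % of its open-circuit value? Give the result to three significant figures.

Output resistance R_th = Ra‖Rb = (282 × 150000)/150300 = 281.5 Ω.
The fractional drop is R_th/(R_th + R_L); requiring this ≤ 0.0160 gives R_L ≥ R_th(1/0.0160 − 1) = 281.5 × 61.50 = 17.3 kΩ.

R_L(min) ≈ 17.3 kΩ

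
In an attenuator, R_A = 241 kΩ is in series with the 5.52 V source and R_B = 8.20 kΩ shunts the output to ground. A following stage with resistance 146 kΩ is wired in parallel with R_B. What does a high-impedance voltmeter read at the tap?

The load sits in parallel with R_B: R_B‖R_L = (8.20 × 146) / (8.20 + 146) = 7.764 kΩ.
V_out = 5.52 × 7.764 / (241 + 7.764) = 5.52 × 7.764/248.8 = 0.172 V.

V_out ≈ 0.172 V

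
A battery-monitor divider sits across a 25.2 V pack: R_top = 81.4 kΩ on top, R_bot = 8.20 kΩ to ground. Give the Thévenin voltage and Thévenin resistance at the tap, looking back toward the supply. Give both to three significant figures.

V_th is the open-circuit tap voltage: 25.2 × 8.20/(81.4 + 8.20) = 2.31 V.
With the supply zeroed, R_top and R_bot appear in parallel from the tap: R_th = R_top‖R_bot = (81.4 × 8.20)/89.60 = 7.45 kΩ.

V_th = 2.31 V, R_th = 7.45 kΩ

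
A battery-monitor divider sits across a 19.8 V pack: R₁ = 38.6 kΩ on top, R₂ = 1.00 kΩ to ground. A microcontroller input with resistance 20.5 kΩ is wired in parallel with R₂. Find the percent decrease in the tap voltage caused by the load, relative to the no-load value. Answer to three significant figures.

4.54 %

The divider's output (Thévenin) resistance is R₁‖R₂ = 0.9747 kΩ.
Fractional drop under load = R_th/(R_th + R_L) = 0.9747 / (0.9747 + 20.5) = 0.04539.
So the output falls by 4.54 %.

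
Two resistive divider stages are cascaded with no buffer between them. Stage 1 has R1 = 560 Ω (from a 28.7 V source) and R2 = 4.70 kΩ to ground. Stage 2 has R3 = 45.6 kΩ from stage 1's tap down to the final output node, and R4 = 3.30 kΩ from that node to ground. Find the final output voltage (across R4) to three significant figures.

Stage 2 presents R3+R4 = 48900 Ω as a load on stage 1's tap.
Stage 1's lower leg becomes R2‖(R3+R4) = 4288 Ω, so V_mid = 28.7 × 4288/4848 = 25.38 V.
Stage 2 is itself unloaded: V_out = V_mid × R4/(R3+R4) = 25.38 × 3300/48900 = 1.71 V.

V_out ≈ 1.71 V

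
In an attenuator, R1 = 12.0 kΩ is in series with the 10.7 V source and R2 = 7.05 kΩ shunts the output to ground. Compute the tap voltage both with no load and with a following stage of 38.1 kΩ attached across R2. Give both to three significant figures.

Open-circuit: V = 10.7 × 7.05/(12.0 + 7.05) = 3.96 V.
With the load, R2 becomes R2‖R_L = 5.949 kΩ, so V = 10.7 × 5.949/17.95 = 3.55 V.

Unloaded: 3.96 V; loaded: 3.55 V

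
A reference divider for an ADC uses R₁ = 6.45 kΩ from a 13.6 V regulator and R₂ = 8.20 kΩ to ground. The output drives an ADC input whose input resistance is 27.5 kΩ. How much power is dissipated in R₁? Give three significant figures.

Total resistance from the source is R₁ + (R₂‖R_L) = 12.77 kΩ, so I = 13.6/12.77 kΩ = 1.065 mA.
P = I²·R₁ = (1.065 mA)² × 6.45 kΩ = 7.32 mW.

P ≈ 7.32 mW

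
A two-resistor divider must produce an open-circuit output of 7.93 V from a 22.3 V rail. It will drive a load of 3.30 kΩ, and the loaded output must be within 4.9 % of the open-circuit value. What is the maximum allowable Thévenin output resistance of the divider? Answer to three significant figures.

R_th ≤ 170 Ω

Loading drop = R_th/(R_th + R_L) ≤ 0.0490, so R_th ≤ R_L · ε/(1−ε) = 3.30 kΩ × 0.0490/0.9510 = 170 Ω.
(Any R1, R2 with R2/(R1+R2) = 0.356 and R1‖R2 ≤ 170 Ω will meet the spec.)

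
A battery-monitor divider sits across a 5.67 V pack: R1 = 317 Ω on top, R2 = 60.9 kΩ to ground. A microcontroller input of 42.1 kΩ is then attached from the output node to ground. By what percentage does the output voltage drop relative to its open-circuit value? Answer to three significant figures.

0.744 %

The divider's output (Thévenin) resistance is R1‖R2 = 315.4 Ω.
Fractional drop under load = R_th/(R_th + R_L) = 315.4 / (315.4 + 42100) = 0.007435.
So the output falls by 0.744 %.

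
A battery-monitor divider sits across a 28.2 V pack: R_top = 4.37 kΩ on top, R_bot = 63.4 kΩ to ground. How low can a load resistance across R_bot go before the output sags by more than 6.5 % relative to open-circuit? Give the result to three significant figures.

R_L(min) ≈ 58.8 kΩ

Output resistance R_th = R_top‖R_bot = (4.37 × 63.4)/67.77 = 4.088 kΩ.
The fractional drop is R_th/(R_th + R_L); requiring this ≤ 0.0650 gives R_L ≥ R_th(1/0.0650 − 1) = 4.088 × 14.38 = 58.8 kΩ.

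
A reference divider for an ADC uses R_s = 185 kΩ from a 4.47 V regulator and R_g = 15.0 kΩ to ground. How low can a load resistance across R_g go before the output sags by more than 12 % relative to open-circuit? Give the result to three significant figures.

R_L(min) ≈ 102 kΩ

Output resistance R_th = R_s‖R_g = (185 × 15.0)/200.0 = 13.88 kΩ.
The fractional drop is R_th/(R_th + R_L); requiring this ≤ 0.120 gives R_L ≥ R_th(1/0.120 − 1) = 13.88 × 7.333 = 102 kΩ.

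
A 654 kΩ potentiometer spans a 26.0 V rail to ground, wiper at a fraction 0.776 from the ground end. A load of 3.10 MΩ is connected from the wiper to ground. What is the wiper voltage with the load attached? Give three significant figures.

The wiper splits the pot into (1−α)R = 146.5 kΩ above and αR = 507.5 kΩ below.
Lower section ‖ load = 436.1 kΩ.
V_wiper = 26.0 × 436.1/(146.5 + 436.1) = 19.5 V.

V ≈ 19.5 V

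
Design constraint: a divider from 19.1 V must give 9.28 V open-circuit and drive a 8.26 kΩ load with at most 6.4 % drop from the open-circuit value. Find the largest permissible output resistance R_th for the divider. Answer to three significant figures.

Loading drop = R_th/(R_th + R_L) ≤ 0.0640, so R_th ≤ R_L · ε/(1−ε) = 8.26 kΩ × 0.0640/0.9360 = 565 Ω.
(Any R1, R2 with R2/(R1+R2) = 0.486 and R1‖R2 ≤ 565 Ω will meet the spec.)

R_th ≤ 565 Ω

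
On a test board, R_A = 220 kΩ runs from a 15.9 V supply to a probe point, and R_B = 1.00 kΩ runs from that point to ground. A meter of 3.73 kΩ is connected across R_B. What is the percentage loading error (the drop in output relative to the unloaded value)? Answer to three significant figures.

21.1 %

The divider's output (Thévenin) resistance is R_A‖R_B = 0.9955 kΩ.
Fractional drop under load = R_th/(R_th + R_L) = 0.9955 / (0.9955 + 3.73) = 0.2107.
So the output falls by 21.1 %.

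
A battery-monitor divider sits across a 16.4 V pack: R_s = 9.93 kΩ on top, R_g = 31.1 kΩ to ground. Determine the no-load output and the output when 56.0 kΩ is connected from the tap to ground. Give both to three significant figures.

Open-circuit: V = 16.4 × 31.1/(9.93 + 31.1) = 12.4 V.
With the load, R_g becomes R_g‖R_L = 20.00 kΩ, so V = 16.4 × 20.00/29.93 = 11.0 V.

Unloaded: 12.4 V; loaded: 11.0 V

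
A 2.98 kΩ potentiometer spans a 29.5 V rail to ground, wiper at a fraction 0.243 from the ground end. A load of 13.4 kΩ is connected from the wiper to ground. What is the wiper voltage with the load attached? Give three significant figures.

V ≈ 6.89 V

The wiper splits the pot into (1−α)R = 2256 Ω above and αR = 724.1 Ω below.
Lower section ‖ load = 687.0 Ω.
V_wiper = 29.5 × 687.0/(2256 + 687.0) = 6.89 V.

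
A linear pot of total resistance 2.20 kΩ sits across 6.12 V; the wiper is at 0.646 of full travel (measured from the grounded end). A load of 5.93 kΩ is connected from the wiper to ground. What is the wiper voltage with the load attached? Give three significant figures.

V ≈ 3.64 V

The wiper splits the pot into (1−α)R = 778.8 Ω above and αR = 1421 Ω below.
Lower section ‖ load = 1146 Ω.
V_wiper = 6.12 × 1146/(778.8 + 1146) = 3.64 V.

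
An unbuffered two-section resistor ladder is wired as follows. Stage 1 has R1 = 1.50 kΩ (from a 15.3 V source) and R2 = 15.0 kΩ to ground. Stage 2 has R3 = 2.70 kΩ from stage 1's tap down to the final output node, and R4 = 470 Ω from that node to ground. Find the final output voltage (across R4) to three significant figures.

V_out ≈ 1.44 V

Stage 2 presents R3+R4 = 3170 Ω as a load on stage 1's tap.
Stage 1's lower leg becomes R2‖(R3+R4) = 2617 Ω, so V_mid = 15.3 × 2617/4117 = 9.725 V.
Stage 2 is itself unloaded: V_out = V_mid × R4/(R3+R4) = 9.725 × 470/3170 = 1.44 V.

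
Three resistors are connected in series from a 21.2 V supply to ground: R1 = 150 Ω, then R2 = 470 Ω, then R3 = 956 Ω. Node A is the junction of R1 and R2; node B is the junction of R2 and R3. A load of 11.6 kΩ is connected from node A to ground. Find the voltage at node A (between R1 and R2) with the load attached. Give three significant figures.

V ≈ 19.0 V

Below node A the series string R2+R3 = 1426 Ω sits in parallel with the 11600 Ω load: 1270 Ω.
V_A = 21.2 × 1270/(150 + 1270) = 19.0 V.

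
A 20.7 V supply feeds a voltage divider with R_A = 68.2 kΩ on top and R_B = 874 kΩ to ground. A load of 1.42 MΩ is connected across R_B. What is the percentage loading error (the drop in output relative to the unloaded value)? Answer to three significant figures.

4.27 %

The divider's output (Thévenin) resistance is R_A‖R_B = 63.26 kΩ.
Fractional drop under load = R_th/(R_th + R_L) = 63.26 / (63.26 + 1420) = 0.04265.
So the output falls by 4.27 %.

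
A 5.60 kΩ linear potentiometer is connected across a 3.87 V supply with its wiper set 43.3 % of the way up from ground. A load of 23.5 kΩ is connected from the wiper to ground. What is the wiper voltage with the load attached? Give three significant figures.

V ≈ 1.58 V

The wiper splits the pot into (1−α)R = 3.175 kΩ above and αR = 2.425 kΩ below.
Lower section ‖ load = 2.198 kΩ.
V_wiper = 3.87 × 2.198/(3.175 + 2.198) = 1.58 V.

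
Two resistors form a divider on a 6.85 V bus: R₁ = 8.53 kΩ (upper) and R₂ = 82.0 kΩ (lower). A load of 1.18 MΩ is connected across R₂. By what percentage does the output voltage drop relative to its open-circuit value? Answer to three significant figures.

0.651 %

The divider's output (Thévenin) resistance is R₁‖R₂ = 7.726 kΩ.
Fractional drop under load = R_th/(R_th + R_L) = 7.726 / (7.726 + 1180) = 0.006505.
So the output falls by 0.651 %.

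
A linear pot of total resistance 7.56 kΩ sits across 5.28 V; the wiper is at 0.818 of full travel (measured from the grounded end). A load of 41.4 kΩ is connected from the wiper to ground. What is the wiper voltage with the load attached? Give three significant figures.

The wiper splits the pot into (1−α)R = 1.376 kΩ above and αR = 6.184 kΩ below.
Lower section ‖ load = 5.380 kΩ.
V_wiper = 5.28 × 5.380/(1.376 + 5.380) = 4.20 V.

V ≈ 4.20 V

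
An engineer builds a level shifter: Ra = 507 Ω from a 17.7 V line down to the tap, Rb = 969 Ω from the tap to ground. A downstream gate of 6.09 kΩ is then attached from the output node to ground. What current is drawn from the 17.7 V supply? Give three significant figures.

Rb‖R_L = 836.0 Ω, so the source sees Ra + Rb‖R_L = 1343 Ω.
I = 17.7 V / 1343 Ω = 13.2 mA.

I ≈ 13.2 mA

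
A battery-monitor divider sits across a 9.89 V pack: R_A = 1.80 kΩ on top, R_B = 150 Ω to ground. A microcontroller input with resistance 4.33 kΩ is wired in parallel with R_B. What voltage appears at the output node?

V_out ≈ 0.737 V

The load sits in parallel with R_B: R_B‖R_L = (150 × 4330) / (150 + 4330) = 145.0 Ω.
V_out = 9.89 × 145.0 / (1800 + 145.0) = 9.89 × 145.0/1945 = 0.737 V.
(Unloaded it would have been 0.761 V.)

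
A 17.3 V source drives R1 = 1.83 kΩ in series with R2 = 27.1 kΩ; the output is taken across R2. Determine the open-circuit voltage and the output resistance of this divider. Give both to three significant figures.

V_th is the open-circuit tap voltage: 17.3 × 27.1/(1.83 + 27.1) = 16.2 V.
With the supply zeroed, R1 and R2 appear in parallel from the tap: R_th = R1‖R2 = (1.83 × 27.1)/28.93 = 1.71 kΩ.

V_th = 16.2 V, R_th = 1.71 kΩ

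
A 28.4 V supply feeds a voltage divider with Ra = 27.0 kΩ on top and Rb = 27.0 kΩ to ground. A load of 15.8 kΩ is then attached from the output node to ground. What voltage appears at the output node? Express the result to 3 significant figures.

V_out ≈ 7.66 V

The load sits in parallel with Rb: Rb‖R_L = (27.0 × 15.8) / (27.0 + 15.8) = 9.967 kΩ.
V_out = 28.4 × 9.967 / (27.0 + 9.967) = 28.4 × 9.967/36.97 = 7.66 V.
(Unloaded it would have been 14.2 V.)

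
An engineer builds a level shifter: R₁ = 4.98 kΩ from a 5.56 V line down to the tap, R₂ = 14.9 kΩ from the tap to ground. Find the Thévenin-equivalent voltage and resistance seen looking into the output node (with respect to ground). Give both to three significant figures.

V_th is the open-circuit tap voltage: 5.56 × 14.9/(4.98 + 14.9) = 4.17 V.
With the supply zeroed, R₁ and R₂ appear in parallel from the tap: R_th = R₁‖R₂ = (4.98 × 14.9)/19.88 = 3.73 kΩ.

V_th = 4.17 V, R_th = 3.73 kΩ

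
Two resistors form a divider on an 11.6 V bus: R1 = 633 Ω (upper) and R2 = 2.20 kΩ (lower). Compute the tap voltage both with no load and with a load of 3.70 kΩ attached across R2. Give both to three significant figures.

Unloaded: 9.01 V; loaded: 7.95 V

Open-circuit: V = 11.6 × 2200/(633 + 2200) = 9.01 V.
With the load, R2 becomes R2‖R_L = 1380 Ω, so V = 11.6 × 1380/2013 = 7.95 V.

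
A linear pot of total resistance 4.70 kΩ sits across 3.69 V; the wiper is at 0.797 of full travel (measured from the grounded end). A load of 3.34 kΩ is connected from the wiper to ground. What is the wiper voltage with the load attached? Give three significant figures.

The wiper splits the pot into (1−α)R = 954.1 Ω above and αR = 3746 Ω below.
Lower section ‖ load = 1766 Ω.
V_wiper = 3.69 × 1766/(954.1 + 1766) = 2.40 V.

V ≈ 2.40 V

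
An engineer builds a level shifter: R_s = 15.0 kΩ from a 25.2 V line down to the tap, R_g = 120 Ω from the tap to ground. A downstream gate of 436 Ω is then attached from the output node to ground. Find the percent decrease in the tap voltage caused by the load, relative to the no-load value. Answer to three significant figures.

21.4 %

The divider's output (Thévenin) resistance is R_s‖R_g = 119.0 Ω.
Fractional drop under load = R_th/(R_th + R_L) = 119.0 / (119.0 + 436) = 0.2145.
So the output falls by 21.4 %.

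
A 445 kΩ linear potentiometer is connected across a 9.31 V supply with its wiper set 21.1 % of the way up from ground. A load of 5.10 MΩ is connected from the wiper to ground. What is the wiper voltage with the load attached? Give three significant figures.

V ≈ 1.94 V

The wiper splits the pot into (1−α)R = 351.1 kΩ above and αR = 93.89 kΩ below.
Lower section ‖ load = 92.20 kΩ.
V_wiper = 9.31 × 92.20/(351.1 + 92.20) = 1.94 V.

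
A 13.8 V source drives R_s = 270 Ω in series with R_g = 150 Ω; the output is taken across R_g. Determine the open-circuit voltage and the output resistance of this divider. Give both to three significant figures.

V_th is the open-circuit tap voltage: 13.8 × 150/(270 + 150) = 4.93 V.
With the supply zeroed, R_s and R_g appear in parallel from the tap: R_th = R_s‖R_g = (270 × 150)/420.0 = 96.4 Ω.

V_th = 4.93 V, R_th = 96.4 Ω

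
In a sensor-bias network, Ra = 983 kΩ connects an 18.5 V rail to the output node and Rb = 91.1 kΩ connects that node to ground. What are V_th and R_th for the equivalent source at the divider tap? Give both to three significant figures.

V_th is the open-circuit tap voltage: 18.5 × 91.1/(983 + 91.1) = 1.57 V.
With the supply zeroed, Ra and Rb appear in parallel from the tap: R_th = Ra‖Rb = (983 × 91.1)/1074 = 83.4 kΩ.

V_th = 1.57 V, R_th = 83.4 kΩ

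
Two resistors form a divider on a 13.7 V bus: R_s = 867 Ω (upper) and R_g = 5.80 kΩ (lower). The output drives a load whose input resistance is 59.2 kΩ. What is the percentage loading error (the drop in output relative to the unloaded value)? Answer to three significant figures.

The divider's output (Thévenin) resistance is R_s‖R_g = 754.3 Ω.
Fractional drop under load = R_th/(R_th + R_L) = 754.3 / (754.3 + 59200) = 0.01258.
So the output falls by 1.26 %.

1.26 %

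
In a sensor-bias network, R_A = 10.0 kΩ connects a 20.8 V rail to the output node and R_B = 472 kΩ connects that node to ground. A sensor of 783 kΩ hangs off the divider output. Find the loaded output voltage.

The load sits in parallel with R_B: R_B‖R_L = (472 × 783) / (472 + 783) = 294.5 kΩ.
V_out = 20.8 × 294.5 / (10.0 + 294.5) = 20.8 × 294.5/304.5 = 20.1 V.
(Unloaded it would have been 20.4 V.)

V_out ≈ 20.1 V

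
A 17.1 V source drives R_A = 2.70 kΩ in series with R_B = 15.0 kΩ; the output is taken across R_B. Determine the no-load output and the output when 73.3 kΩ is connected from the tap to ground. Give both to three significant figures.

Unloaded: 14.5 V; loaded: 14.1 V

Open-circuit: V = 17.1 × 15.0/(2.70 + 15.0) = 14.5 V.
With the load, R_B becomes R_B‖R_L = 12.45 kΩ, so V = 17.1 × 12.45/15.15 = 14.1 V.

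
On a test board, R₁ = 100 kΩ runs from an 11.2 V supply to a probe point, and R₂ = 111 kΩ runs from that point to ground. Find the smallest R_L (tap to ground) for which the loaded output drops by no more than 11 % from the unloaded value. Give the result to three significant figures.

R_L(min) ≈ 426 kΩ

Output resistance R_th = R₁‖R₂ = (100 × 111)/211.0 = 52.61 kΩ.
The fractional drop is R_th/(R_th + R_L); requiring this ≤ 0.110 gives R_L ≥ R_th(1/0.110 − 1) = 52.61 × 8.091 = 426 kΩ.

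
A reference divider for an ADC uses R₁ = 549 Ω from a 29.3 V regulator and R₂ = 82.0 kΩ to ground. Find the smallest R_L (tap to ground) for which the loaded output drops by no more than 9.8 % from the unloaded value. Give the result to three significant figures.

Output resistance R_th = R₁‖R₂ = (549 × 82000)/82550 = 545.3 Ω.
The fractional drop is R_th/(R_th + R_L); requiring this ≤ 0.0980 gives R_L ≥ R_th(1/0.0980 − 1) = 545.3 × 9.204 = 5.02 kΩ.

R_L(min) ≈ 5.02 kΩ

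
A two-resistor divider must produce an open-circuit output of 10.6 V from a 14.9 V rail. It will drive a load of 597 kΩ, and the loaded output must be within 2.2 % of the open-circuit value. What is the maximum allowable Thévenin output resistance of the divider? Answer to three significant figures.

Loading drop = R_th/(R_th + R_L) ≤ 0.0220, so R_th ≤ R_L · ε/(1−ε) = 597 kΩ × 0.0220/0.9780 = 13.4 kΩ.

R_th ≤ 13.4 kΩ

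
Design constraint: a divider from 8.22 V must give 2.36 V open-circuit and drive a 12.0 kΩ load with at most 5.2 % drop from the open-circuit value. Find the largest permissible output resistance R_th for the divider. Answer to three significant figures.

R_th ≤ 658 Ω

Loading drop = R_th/(R_th + R_L) ≤ 0.0520, so R_th ≤ R_L · ε/(1−ε) = 12.0 kΩ × 0.0520/0.9480 = 658 Ω.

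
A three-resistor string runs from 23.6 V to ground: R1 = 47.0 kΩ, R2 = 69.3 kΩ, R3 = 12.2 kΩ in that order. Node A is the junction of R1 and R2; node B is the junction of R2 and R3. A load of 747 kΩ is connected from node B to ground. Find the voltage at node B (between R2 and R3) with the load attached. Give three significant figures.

At node B, R3 is in parallel with the load: R3‖R_L = 12.00 kΩ.
Below node A the resistance is R2 + (R3‖R_L) = 81.30 kΩ, so V_A = 23.6 × 81.30/128.3 = 14.95 V.
Then V_B = V_A × (R3‖R_L)/(R2 + R3‖R_L) = 14.95 × 12.00/81.30 = 2.21 V.

V ≈ 2.21 V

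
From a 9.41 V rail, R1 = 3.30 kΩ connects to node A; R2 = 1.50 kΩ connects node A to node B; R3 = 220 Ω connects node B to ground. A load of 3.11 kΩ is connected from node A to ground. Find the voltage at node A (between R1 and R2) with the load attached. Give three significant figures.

V ≈ 2.36 V

Below node A the series string R2+R3 = 1720 Ω sits in parallel with the 3110 Ω load: 1107 Ω.
V_A = 9.41 × 1107/(3300 + 1107) = 2.36 V.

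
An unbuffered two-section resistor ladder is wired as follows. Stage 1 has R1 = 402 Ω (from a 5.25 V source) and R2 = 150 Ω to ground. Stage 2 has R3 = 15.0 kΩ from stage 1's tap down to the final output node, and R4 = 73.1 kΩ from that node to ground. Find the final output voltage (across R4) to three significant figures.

V_out ≈ 1.18 V

Stage 2 presents R3+R4 = 88100 Ω as a load on stage 1's tap.
Stage 1's lower leg becomes R2‖(R3+R4) = 149.7 Ω, so V_mid = 5.25 × 149.7/551.7 = 1.425 V.
Stage 2 is itself unloaded: V_out = V_mid × R4/(R3+R4) = 1.425 × 73100/88100 = 1.18 V.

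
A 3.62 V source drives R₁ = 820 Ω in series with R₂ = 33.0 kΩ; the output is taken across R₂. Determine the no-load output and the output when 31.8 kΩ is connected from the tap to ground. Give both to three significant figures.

Unloaded: 3.53 V; loaded: 3.45 V

Open-circuit: V = 3.62 × 33000/(820 + 33000) = 3.53 V.
With the load, R₂ becomes R₂‖R_L = 16190 Ω, so V = 3.62 × 16190/17010 = 3.45 V.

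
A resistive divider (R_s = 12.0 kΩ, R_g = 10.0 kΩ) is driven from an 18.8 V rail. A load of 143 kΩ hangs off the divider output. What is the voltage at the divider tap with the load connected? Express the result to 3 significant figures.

The load sits in parallel with R_g: R_g‖R_L = (10.0 × 143) / (10.0 + 143) = 9.346 kΩ.
V_out = 18.8 × 9.346 / (12.0 + 9.346) = 18.8 × 9.346/21.35 = 8.23 V.

V_out ≈ 8.23 V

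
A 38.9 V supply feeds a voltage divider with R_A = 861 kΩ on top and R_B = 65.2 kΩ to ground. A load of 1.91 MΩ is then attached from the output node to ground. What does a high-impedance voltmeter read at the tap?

V_out ≈ 2.65 V

The load sits in parallel with R_B: R_B‖R_L = (65.2 × 1910) / (65.2 + 1910) = 63.05 kΩ.
V_out = 38.9 × 63.05 / (861 + 63.05) = 38.9 × 63.05/924.0 = 2.65 V.
(Unloaded it would have been 2.74 V.)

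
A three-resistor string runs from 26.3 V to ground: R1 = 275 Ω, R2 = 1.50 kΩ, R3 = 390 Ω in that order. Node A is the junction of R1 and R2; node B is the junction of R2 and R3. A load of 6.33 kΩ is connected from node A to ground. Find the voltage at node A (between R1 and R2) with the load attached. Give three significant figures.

V ≈ 22.1 V

Below node A the series string R2+R3 = 1890 Ω sits in parallel with the 6330 Ω load: 1455 Ω.
V_A = 26.3 × 1455/(275 + 1455) = 22.1 V.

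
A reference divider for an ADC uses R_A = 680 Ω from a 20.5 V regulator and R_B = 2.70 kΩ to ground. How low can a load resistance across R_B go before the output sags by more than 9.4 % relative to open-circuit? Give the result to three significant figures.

R_L(min) ≈ 5.24 kΩ

Output resistance R_th = R_A‖R_B = (680 × 2700)/3380 = 543.2 Ω.
The fractional drop is R_th/(R_th + R_L); requiring this ≤ 0.0940 gives R_L ≥ R_th(1/0.0940 − 1) = 543.2 × 9.638 = 5.24 kΩ.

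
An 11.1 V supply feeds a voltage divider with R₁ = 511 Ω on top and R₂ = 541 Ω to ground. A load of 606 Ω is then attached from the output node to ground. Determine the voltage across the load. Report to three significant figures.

V_out ≈ 3.98 V

The load sits in parallel with R₂: R₂‖R_L = (541 × 606) / (541 + 606) = 285.8 Ω.
V_out = 11.1 × 285.8 / (511 + 285.8) = 11.1 × 285.8/796.8 = 3.98 V.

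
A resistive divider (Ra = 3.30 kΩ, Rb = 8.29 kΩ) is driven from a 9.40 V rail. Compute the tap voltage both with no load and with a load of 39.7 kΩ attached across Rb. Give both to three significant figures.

Unloaded: 6.72 V; loaded: 6.35 V

Open-circuit: V = 9.40 × 8.29/(3.30 + 8.29) = 6.72 V.
With the load, Rb becomes Rb‖R_L = 6.858 kΩ, so V = 9.40 × 6.858/10.16 = 6.35 V.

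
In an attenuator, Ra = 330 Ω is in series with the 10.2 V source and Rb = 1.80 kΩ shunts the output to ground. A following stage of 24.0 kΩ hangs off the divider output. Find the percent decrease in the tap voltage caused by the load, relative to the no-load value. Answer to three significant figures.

1.15 %

The divider's output (Thévenin) resistance is Ra‖Rb = 278.9 Ω.
Fractional drop under load = R_th/(R_th + R_L) = 278.9 / (278.9 + 24000) = 0.01149.
So the output falls by 1.15 %.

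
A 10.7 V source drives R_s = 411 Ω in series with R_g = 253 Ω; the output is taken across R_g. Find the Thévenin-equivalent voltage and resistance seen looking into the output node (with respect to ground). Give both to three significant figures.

V_th is the open-circuit tap voltage: 10.7 × 253/(411 + 253) = 4.08 V.
With the supply zeroed, R_s and R_g appear in parallel from the tap: R_th = R_s‖R_g = (411 × 253)/664.0 = 157 Ω.

V_th = 4.08 V, R_th = 157 Ω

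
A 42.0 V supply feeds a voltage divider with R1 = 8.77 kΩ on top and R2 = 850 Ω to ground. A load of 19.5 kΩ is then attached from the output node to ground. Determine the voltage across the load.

The load sits in parallel with R2: R2‖R_L = (850 × 19500) / (850 + 19500) = 814.5 Ω.
V_out = 42.0 × 814.5 / (8770 + 814.5) = 42.0 × 814.5/9584 = 3.57 V.

V_out ≈ 3.57 V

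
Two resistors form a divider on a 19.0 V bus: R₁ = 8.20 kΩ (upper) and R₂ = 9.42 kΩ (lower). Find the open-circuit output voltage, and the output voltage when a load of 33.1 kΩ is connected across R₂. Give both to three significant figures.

Unloaded: 10.2 V; loaded: 8.97 V

Open-circuit: V = 19.0 × 9.42/(8.20 + 9.42) = 10.2 V.
With the load, R₂ becomes R₂‖R_L = 7.333 kΩ, so V = 19.0 × 7.333/15.53 = 8.97 V.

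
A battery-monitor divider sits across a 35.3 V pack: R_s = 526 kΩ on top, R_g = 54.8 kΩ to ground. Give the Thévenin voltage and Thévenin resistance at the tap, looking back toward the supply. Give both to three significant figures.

V_th is the open-circuit tap voltage: 35.3 × 54.8/(526 + 54.8) = 3.33 V.
With the supply zeroed, R_s and R_g appear in parallel from the tap: R_th = R_s‖R_g = (526 × 54.8)/580.8 = 49.6 kΩ.

V_th = 3.33 V, R_th = 49.6 kΩ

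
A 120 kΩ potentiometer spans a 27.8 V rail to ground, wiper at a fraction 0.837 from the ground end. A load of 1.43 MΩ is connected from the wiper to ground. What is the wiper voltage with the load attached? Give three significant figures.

The wiper splits the pot into (1−α)R = 19.56 kΩ above and αR = 100.4 kΩ below.
Lower section ‖ load = 93.85 kΩ.
V_wiper = 27.8 × 93.85/(19.56 + 93.85) = 23.0 V.

V ≈ 23.0 V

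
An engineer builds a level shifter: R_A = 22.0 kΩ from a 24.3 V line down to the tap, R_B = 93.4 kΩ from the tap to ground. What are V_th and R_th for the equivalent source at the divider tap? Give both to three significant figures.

V_th = 19.7 V, R_th = 17.8 kΩ

V_th is the open-circuit tap voltage: 24.3 × 93.4/(22.0 + 93.4) = 19.7 V.
With the supply zeroed, R_A and R_B appear in parallel from the tap: R_th = R_A‖R_B = (22.0 × 93.4)/115.4 = 17.8 kΩ.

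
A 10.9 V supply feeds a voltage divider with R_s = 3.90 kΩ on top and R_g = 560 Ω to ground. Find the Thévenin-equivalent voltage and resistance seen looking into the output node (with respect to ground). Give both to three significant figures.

V_th = 1.37 V, R_th = 490 Ω

V_th is the open-circuit tap voltage: 10.9 × 560/(3900 + 560) = 1.37 V.
With the supply zeroed, R_s and R_g appear in parallel from the tap: R_th = R_s‖R_g = (3900 × 560)/4460 = 490 Ω.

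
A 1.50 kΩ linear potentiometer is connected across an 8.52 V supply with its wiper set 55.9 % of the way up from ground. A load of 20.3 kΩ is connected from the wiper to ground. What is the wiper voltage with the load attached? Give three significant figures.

The wiper splits the pot into (1−α)R = 661.5 Ω above and αR = 838.5 Ω below.
Lower section ‖ load = 805.2 Ω.
V_wiper = 8.52 × 805.2/(661.5 + 805.2) = 4.68 V.

V ≈ 4.68 V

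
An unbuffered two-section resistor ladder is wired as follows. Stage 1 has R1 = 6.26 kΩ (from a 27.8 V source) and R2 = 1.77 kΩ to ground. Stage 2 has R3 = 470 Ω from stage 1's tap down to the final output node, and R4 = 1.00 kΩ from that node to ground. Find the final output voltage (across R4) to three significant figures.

Stage 2 presents R3+R4 = 1470 Ω as a load on stage 1's tap.
Stage 1's lower leg becomes R2‖(R3+R4) = 803.1 Ω, so V_mid = 27.8 × 803.1/7063 = 3.161 V.
Stage 2 is itself unloaded: V_out = V_mid × R4/(R3+R4) = 3.161 × 1000/1470 = 2.15 V.

V_out ≈ 2.15 V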